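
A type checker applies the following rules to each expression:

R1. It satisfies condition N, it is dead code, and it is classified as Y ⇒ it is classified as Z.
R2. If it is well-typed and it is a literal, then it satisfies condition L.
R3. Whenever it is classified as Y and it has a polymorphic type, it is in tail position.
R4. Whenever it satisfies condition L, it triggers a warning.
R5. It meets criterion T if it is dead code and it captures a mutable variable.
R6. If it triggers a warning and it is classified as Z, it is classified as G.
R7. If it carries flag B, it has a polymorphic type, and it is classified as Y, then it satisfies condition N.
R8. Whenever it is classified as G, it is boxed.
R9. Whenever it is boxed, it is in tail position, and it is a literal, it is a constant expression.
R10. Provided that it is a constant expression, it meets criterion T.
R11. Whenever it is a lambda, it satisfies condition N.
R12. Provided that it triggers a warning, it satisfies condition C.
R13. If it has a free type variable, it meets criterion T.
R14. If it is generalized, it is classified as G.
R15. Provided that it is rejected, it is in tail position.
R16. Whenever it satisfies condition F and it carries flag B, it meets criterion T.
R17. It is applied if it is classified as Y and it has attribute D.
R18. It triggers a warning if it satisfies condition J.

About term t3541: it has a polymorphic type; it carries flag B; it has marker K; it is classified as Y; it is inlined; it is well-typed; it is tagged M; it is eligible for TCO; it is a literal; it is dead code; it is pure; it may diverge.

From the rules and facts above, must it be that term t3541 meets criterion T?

Yes

By R2 (it is well-typed, it is a literal): it satisfies condition L.
By R3 (it is classified as Y, it has a polymorphic type): it is in tail position.
By R4 (it satisfies condition L): it triggers a warning.
By R7 (it carries flag B, it has a polymorphic type, it is classified as Y): it satisfies condition N.
By R1 (it satisfies condition N, it is dead code, it is classified as Y): it is classified as Z.
By R6 (it triggers a warning, it is classified as Z): it is classified as G.
By R8 (it is classified as G): it is boxed.
By R9 (it is boxed, it is in tail position, it is a literal): it is a constant expression.
By R10 (it is a constant expression): it meets criterion T.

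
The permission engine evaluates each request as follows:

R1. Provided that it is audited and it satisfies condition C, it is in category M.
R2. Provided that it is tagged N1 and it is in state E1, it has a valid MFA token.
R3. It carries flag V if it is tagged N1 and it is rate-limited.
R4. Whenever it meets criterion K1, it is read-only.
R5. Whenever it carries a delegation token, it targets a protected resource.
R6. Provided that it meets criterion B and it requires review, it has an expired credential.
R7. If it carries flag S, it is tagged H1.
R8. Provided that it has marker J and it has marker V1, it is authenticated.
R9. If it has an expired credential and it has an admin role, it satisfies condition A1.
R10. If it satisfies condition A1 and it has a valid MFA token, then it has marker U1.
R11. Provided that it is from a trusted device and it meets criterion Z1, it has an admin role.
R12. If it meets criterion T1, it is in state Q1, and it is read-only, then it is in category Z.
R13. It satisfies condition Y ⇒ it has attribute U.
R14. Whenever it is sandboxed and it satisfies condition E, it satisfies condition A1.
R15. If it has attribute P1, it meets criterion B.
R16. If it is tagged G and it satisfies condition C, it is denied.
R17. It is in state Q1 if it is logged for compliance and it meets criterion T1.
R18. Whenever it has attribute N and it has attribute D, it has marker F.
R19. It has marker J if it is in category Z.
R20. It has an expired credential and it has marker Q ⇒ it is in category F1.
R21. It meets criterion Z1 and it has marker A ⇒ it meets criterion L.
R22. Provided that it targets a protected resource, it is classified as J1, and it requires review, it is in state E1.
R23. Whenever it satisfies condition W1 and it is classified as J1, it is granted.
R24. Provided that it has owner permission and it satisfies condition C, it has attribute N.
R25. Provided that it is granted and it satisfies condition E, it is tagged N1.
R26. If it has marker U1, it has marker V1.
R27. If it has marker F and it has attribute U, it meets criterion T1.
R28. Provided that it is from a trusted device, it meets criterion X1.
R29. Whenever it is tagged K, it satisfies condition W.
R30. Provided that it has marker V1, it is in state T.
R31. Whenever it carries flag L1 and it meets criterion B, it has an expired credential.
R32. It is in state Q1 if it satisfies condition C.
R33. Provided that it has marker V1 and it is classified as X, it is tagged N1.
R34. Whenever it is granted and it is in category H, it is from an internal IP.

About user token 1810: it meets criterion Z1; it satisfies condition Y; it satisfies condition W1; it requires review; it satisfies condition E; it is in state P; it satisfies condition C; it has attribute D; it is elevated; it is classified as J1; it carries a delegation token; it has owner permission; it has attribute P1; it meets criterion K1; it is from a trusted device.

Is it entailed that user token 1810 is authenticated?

Yes

By R4 (it meets criterion K1): it is read-only.
By R5 (it carries a delegation token): it targets a protected resource.
By R11 (it is from a trusted device, it meets criterion Z1): it has an admin role.
By R13 (it satisfies condition Y): it has attribute U.
By R15 (it has attribute P1): it meets criterion B.
By R22 (it targets a protected resource, it is classified as J1, it requires review): it is in state E1.
By R23 (it satisfies condition W1, it is classified as J1): it is granted.
By R24 (it has owner permission, it satisfies condition C): it has attribute N.
By R25 (it is granted, it satisfies condition E): it is tagged N1.
By R32 (it satisfies condition C): it is in state Q1.
By R2 (it is tagged N1, it is in state E1): it has a valid MFA token.
By R6 (it meets criterion B, it requires review): it has an expired credential.
By R9 (it has an expired credential, it has an admin role): it satisfies condition A1.
By R10 (it satisfies condition A1, it has a valid MFA token): it has marker U1.
By R18 (it has attribute N, it has attribute D): it has marker F.
By R26 (it has marker U1): it has marker V1.
By R27 (it has marker F, it has attribute U): it meets criterion T1.
By R12 (it meets criterion T1, it is in state Q1, it is read-only): it is in category Z.
By R19 (it is in category Z): it has marker J.
By R8 (it has marker J, it has marker V1): it is authenticated.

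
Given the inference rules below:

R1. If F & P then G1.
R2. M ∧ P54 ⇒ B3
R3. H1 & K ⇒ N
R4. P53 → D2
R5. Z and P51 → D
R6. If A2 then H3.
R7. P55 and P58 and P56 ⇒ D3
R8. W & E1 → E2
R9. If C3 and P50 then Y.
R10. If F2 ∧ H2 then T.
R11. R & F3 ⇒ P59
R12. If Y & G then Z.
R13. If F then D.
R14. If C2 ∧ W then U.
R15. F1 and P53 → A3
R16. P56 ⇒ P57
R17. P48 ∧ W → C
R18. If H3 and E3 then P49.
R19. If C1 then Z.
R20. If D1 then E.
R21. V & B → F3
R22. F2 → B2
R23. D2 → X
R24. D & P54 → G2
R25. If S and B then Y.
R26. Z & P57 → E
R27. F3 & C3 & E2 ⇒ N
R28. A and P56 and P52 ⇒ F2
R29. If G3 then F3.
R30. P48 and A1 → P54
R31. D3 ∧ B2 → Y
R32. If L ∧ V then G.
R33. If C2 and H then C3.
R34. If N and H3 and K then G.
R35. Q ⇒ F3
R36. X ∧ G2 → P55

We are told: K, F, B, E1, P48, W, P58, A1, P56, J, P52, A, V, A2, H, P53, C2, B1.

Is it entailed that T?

Forward chaining from the given facts derives: D2, H3, E2, D, U, P57, C, F3, X, F2, P54, C3, B2, G2, N, G, P55, D3, Y, Z, E.
The only rule concluding T is R10, which needs H2; that is never established.

No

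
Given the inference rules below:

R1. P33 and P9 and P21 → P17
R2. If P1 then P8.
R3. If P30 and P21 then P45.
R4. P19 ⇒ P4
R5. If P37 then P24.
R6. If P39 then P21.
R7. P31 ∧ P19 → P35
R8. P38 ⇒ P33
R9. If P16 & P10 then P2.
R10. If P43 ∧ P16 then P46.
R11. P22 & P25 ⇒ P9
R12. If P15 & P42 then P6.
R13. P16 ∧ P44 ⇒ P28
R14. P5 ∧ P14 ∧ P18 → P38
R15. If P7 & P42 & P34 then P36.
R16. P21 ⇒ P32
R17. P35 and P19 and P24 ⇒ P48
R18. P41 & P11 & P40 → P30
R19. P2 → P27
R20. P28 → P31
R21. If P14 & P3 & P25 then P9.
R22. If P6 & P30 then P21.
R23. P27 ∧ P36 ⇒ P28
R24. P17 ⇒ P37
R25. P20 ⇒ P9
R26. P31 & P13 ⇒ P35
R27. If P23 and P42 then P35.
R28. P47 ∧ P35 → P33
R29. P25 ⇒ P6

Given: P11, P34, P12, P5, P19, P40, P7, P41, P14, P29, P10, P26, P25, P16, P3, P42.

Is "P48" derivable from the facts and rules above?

Forward chaining from the given facts derives: P4, P2, P36, P30, P27, P9, P28, P6, P31, P21, P45, P35, P32.
The only rule concluding P48 is R17, which needs P24; that is never established.

No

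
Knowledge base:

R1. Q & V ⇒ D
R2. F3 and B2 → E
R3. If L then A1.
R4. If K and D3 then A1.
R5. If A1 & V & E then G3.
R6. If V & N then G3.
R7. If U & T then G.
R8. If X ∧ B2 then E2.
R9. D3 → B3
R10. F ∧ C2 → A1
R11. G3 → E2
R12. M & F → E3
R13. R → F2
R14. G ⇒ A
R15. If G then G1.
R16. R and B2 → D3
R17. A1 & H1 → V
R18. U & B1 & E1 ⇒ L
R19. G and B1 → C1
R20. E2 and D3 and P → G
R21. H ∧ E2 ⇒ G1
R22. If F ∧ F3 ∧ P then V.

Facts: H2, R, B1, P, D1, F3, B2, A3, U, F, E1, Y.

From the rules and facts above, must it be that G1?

Yes

E  (by R2: F3, B2)
D3  (by R16: R, B2)
L  (by R18: U, B1, E1)
V  (by R22: F, F3, P)
A1  (by R3: L)
G3  (by R5: A1, V, E)
E2  (by R11: G3)
G  (by R20: E2, D3, P)
G1  (by R15: G)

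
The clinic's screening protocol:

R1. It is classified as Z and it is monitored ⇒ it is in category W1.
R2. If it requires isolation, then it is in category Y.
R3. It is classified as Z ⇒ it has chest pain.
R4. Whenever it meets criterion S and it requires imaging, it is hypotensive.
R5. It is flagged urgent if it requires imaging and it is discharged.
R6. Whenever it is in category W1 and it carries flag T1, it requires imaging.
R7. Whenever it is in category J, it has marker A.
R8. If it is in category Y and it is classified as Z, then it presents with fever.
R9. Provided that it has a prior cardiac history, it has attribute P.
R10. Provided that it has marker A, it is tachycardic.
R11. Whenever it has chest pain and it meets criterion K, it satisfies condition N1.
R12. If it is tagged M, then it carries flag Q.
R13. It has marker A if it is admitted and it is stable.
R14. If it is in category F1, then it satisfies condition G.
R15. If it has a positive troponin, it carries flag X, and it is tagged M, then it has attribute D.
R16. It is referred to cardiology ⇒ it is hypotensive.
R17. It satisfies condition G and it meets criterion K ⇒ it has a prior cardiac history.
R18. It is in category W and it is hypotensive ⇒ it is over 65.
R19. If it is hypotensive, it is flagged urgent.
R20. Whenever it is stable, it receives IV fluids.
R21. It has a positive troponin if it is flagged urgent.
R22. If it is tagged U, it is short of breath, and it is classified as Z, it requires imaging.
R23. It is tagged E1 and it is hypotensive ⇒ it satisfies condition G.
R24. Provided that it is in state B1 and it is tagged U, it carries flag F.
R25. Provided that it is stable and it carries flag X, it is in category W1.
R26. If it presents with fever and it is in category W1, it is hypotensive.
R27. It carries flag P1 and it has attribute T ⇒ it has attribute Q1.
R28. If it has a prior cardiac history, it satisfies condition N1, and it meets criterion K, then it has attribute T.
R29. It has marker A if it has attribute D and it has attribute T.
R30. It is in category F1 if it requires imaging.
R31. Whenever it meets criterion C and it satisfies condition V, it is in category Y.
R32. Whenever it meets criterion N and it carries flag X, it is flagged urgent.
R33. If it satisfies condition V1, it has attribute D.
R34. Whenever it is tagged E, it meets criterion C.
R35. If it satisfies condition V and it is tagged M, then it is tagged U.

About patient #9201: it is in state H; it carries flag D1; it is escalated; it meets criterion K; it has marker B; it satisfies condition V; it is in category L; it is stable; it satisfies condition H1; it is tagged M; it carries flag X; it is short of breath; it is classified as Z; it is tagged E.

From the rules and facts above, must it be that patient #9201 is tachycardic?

By R3 (it is classified as Z): it has chest pain.
By R11 (it has chest pain, it meets criterion K): it satisfies condition N1.
By R25 (it is stable, it carries flag X): it is in category W1.
By R34 (it is tagged E): it meets criterion C.
By R35 (it satisfies condition V, it is tagged M): it is tagged U.
By R22 (it is tagged U, it is short of breath, it is classified as Z): it requires imaging.
By R30 (it requires imaging): it is in category F1.
By R31 (it meets criterion C, it satisfies condition V): it is in category Y.
By R8 (it is in category Y, it is classified as Z): it presents with fever.
By R14 (it is in category F1): it satisfies condition G.
By R17 (it satisfies condition G, it meets criterion K): it has a prior cardiac history.
By R26 (it presents with fever, it is in category W1): it is hypotensive.
By R28 (it has a prior cardiac history, it satisfies condition N1, it meets criterion K): it has attribute T.
By R19 (it is hypotensive): it is flagged urgent.
By R21 (it is flagged urgent): it has a positive troponin.
By R15 (it has a positive troponin, it carries flag X, it is tagged M): it has attribute D.
By R29 (it has attribute D, it has attribute T): it has marker A.
By R10 (it has marker A): it is tachycardic.

Yes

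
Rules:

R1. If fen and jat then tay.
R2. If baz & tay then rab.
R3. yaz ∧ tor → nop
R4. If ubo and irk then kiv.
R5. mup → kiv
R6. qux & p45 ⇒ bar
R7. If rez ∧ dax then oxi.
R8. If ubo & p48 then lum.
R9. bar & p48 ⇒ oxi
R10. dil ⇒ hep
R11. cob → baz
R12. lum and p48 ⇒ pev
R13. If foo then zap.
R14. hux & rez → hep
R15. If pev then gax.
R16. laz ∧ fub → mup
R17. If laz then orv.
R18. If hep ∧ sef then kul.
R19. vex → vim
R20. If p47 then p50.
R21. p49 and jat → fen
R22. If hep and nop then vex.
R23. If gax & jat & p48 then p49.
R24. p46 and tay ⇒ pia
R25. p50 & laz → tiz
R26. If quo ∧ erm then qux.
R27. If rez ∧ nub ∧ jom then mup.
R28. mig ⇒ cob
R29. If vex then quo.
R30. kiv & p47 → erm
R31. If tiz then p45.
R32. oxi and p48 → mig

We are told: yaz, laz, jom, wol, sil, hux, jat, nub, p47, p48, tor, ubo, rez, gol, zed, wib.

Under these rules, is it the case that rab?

nop  (by R3: yaz, tor)
lum  (by R8: ubo, p48)
pev  (by R12: lum, p48)
hep  (by R14: hux, rez)
gax  (by R15: pev)
p50  (by R20: p47)
vex  (by R22: hep, nop)
p49  (by R23: gax, jat, p48)
tiz  (by R25: p50, laz)
mup  (by R27: rez, nub, jom)
quo  (by R29: vex)
p45  (by R31: tiz)
kiv  (by R5: mup)
fen  (by R21: p49, jat)
erm  (by R30: kiv, p47)
tay  (by R1: fen, jat)
qux  (by R26: quo, erm)
bar  (by R6: qux, p45)
oxi  (by R9: bar, p48)
mig  (by R32: oxi, p48)
cob  (by R28: mig)
baz  (by R11: cob)
rab  (by R2: baz, tay)

Yes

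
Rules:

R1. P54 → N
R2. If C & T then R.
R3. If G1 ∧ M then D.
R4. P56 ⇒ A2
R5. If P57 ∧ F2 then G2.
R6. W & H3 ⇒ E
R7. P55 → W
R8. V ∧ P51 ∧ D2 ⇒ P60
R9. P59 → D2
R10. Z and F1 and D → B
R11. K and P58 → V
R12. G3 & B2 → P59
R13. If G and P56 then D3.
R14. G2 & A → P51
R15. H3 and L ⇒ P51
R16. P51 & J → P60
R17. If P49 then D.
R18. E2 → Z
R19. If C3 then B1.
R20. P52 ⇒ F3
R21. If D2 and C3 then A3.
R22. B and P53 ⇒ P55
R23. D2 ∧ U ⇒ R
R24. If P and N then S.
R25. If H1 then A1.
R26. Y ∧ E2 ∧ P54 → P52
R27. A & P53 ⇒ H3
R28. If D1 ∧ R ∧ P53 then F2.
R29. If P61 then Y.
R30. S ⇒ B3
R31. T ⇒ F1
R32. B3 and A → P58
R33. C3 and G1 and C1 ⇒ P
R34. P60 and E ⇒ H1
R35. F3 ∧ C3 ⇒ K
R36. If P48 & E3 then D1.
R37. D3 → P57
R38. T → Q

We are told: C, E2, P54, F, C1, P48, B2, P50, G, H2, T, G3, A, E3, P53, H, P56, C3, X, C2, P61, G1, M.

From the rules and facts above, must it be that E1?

Forward chaining from the given facts derives: N, R, D, A2, P59, D3, Z, B1, H3, Y, F1, P, D1, P57, Q, D2, B, A3, P55, S, P52, F2, B3, P58, G2, W, P51, F3, K, E, V, P60, H1, A1.
No rule has E1 as its conclusion, and it is not among the given facts.

No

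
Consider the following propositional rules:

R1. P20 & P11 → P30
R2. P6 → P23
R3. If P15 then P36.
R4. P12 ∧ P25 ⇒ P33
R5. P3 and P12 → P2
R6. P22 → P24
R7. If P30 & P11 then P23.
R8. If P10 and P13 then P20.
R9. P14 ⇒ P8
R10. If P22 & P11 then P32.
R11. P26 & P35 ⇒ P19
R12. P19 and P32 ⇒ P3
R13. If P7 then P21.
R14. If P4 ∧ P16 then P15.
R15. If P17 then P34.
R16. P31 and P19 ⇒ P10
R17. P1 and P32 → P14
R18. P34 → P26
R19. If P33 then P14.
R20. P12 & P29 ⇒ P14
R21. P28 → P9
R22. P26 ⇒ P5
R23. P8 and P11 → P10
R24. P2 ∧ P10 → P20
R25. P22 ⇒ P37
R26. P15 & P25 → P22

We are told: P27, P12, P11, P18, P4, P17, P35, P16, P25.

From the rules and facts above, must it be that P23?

P33  (by R4: P12, P25)
P15  (by R14: P4, P16)
P34  (by R15: P17)
P26  (by R18: P34)
P14  (by R19: P33)
P22  (by R26: P15, P25)
P8  (by R9: P14)
P32  (by R10: P22, P11)
P19  (by R11: P26, P35)
P3  (by R12: P19, P32)
P10  (by R23: P8, P11)
P2  (by R5: P3, P12)
P20  (by R24: P2, P10)
P30  (by R1: P20, P11)
P23  (by R7: P30, P11)

Yes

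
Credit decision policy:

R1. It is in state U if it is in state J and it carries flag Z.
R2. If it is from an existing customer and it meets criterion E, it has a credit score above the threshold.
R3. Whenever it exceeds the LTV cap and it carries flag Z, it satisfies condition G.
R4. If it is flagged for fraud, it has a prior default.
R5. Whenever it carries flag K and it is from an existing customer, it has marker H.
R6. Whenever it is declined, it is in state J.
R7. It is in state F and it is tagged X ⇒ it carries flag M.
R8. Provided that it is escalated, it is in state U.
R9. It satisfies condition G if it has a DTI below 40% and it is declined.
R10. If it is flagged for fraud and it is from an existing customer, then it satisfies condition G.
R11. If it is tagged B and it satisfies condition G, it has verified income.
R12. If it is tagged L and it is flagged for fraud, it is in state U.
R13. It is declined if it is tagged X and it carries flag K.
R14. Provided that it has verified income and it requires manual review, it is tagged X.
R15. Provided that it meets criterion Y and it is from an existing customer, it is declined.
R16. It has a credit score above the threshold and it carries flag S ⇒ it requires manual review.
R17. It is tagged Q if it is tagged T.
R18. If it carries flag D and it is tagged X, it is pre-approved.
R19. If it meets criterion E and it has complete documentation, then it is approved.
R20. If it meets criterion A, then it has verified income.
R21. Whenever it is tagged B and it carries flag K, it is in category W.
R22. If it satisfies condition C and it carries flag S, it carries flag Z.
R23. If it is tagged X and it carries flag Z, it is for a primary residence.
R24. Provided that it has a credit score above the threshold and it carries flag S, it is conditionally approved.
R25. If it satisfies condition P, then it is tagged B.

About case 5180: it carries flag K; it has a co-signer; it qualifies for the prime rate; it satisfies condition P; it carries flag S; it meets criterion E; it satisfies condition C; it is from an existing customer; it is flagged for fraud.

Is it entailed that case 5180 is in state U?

By R2 (it is from an existing customer, it meets criterion E): it has a credit score above the threshold.
By R10 (it is flagged for fraud, it is from an existing customer): it satisfies condition G.
By R16 (it has a credit score above the threshold, it carries flag S): it requires manual review.
By R22 (it satisfies condition C, it carries flag S): it carries flag Z.
By R25 (it satisfies condition P): it is tagged B.
By R11 (it is tagged B, it satisfies condition G): it has verified income.
By R14 (it has verified income, it requires manual review): it is tagged X.
By R13 (it is tagged X, it carries flag K): it is declined.
By R6 (it is declined): it is in state J.
By R1 (it is in state J, it carries flag Z): it is in state U.

Yes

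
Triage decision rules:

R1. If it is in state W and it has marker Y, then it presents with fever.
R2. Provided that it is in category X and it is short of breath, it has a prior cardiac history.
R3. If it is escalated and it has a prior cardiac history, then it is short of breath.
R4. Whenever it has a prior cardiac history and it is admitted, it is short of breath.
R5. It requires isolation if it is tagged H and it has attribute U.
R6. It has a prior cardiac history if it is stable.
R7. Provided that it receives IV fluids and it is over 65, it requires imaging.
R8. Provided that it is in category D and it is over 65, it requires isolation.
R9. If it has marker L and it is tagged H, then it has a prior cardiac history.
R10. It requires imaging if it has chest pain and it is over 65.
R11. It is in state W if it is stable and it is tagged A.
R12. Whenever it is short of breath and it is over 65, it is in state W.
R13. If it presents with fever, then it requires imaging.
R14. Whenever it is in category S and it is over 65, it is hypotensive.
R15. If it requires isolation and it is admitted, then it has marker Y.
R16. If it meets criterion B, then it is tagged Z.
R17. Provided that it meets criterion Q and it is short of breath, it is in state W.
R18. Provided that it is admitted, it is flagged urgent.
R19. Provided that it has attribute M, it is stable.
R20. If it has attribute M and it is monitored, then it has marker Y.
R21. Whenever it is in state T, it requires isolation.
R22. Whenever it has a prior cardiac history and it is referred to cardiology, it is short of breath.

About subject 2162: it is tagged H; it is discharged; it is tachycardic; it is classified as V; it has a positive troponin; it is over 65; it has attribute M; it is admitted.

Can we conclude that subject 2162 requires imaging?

Forward chaining from the given facts derives: is flagged urgent, is stable, has a prior cardiac history, is short of breath, is in state W.
Rules concluding "it requires imaging": R7 needs "it receives IV fluids"; R10 needs "it has chest pain"; R13 needs "it presents with fever" — none of these are established.

No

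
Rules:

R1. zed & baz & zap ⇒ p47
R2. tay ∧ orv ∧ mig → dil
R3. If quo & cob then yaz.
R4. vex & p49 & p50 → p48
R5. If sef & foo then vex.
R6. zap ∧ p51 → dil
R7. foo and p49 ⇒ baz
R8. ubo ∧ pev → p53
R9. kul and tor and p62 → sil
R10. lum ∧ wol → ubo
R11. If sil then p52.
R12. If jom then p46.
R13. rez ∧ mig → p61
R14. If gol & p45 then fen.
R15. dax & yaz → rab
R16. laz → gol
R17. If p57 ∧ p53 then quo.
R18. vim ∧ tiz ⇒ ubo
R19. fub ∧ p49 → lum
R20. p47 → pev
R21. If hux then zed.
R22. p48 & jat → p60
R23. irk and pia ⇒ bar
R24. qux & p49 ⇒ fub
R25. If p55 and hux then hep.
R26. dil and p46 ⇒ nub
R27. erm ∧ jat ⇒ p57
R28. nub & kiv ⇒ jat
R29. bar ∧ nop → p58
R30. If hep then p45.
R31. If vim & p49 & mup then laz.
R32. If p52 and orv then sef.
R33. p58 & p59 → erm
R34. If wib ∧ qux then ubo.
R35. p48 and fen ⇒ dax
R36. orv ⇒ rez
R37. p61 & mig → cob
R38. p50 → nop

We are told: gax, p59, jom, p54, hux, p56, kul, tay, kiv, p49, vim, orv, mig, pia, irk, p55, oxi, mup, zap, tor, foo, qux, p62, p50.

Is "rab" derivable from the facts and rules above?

No

Forward chaining from the given facts derives: dil, baz, sil, p52, p46, zed, bar, fub, hep, nub, jat, p45, laz, sef, rez, nop, p47, vex, p61, gol, lum, pev, p58, erm, cob, p48, fen, p60, p57, dax.
The only rule concluding rab is R15, which needs yaz; that is never established.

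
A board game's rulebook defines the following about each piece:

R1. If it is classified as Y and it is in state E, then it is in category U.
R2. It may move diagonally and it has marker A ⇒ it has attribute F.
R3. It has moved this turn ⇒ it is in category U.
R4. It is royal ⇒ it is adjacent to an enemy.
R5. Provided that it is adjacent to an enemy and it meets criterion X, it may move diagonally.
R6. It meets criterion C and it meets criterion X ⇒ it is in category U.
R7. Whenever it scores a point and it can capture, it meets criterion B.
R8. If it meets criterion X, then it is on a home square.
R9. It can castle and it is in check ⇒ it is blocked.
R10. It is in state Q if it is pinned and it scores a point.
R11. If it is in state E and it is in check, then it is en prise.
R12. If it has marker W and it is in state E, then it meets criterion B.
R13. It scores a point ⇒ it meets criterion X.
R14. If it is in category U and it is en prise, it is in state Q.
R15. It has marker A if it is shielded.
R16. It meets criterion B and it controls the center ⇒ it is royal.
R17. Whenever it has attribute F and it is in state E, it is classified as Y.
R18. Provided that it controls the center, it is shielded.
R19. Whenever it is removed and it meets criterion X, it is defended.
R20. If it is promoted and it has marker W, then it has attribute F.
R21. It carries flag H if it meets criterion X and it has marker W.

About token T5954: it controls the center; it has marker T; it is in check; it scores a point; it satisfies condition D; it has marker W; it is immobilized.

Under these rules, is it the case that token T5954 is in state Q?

No

Forward chaining from the given facts derives: meets criterion X, is shielded, carries flag H, is on a home square, has marker A.
Rules concluding "it is in state Q": R10 needs "it is pinned"; R14 needs "it is in category U" — none of these are established.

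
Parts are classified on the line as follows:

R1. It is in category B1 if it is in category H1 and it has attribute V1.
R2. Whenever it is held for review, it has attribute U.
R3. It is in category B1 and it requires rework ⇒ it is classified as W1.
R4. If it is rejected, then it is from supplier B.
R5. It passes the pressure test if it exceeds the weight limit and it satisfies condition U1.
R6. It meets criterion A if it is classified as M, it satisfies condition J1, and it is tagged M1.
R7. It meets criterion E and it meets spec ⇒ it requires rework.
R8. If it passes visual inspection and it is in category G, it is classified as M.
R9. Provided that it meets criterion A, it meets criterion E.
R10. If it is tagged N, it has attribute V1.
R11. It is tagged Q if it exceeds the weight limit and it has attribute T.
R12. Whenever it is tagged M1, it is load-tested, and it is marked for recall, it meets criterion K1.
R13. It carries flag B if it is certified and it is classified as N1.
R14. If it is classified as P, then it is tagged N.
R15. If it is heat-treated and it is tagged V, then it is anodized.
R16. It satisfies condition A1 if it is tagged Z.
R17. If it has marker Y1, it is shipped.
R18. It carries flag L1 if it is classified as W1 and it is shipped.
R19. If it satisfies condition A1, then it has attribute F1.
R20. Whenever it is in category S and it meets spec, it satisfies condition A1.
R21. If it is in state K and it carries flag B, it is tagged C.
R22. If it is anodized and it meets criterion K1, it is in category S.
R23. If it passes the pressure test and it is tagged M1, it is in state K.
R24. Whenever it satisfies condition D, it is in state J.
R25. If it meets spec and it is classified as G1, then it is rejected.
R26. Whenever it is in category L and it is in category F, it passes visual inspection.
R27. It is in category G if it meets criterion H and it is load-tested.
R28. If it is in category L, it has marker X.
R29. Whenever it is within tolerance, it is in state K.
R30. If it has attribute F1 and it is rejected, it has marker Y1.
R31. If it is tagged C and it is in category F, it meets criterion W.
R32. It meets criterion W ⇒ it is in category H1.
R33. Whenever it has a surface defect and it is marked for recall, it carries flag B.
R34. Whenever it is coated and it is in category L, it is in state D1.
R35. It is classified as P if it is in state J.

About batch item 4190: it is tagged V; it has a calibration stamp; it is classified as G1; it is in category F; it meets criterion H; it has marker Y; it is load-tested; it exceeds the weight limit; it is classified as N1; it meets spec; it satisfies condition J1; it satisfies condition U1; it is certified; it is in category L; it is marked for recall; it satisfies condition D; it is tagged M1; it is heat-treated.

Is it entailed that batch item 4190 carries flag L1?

By R5 (it exceeds the weight limit, it satisfies condition U1): it passes the pressure test.
By R12 (it is tagged M1, it is load-tested, it is marked for recall): it meets criterion K1.
By R13 (it is certified, it is classified as N1): it carries flag B.
By R15 (it is heat-treated, it is tagged V): it is anodized.
By R22 (it is anodized, it meets criterion K1): it is in category S.
By R23 (it passes the pressure test, it is tagged M1): it is in state K.
By R24 (it satisfies condition D): it is in state J.
By R25 (it meets spec, it is classified as G1): it is rejected.
By R26 (it is in category L, it is in category F): it passes visual inspection.
By R27 (it meets criterion H, it is load-tested): it is in category G.
By R35 (it is in state J): it is classified as P.
By R8 (it passes visual inspection, it is in category G): it is classified as M.
By R14 (it is classified as P): it is tagged N.
By R20 (it is in category S, it meets spec): it satisfies condition A1.
By R21 (it is in state K, it carries flag B): it is tagged C.
By R31 (it is tagged C, it is in category F): it meets criterion W.
By R32 (it meets criterion W): it is in category H1.
By R6 (it is classified as M, it satisfies condition J1, it is tagged M1): it meets criterion A.
By R9 (it meets criterion A): it meets criterion E.
By R10 (it is tagged N): it has attribute V1.
By R19 (it satisfies condition A1): it has attribute F1.
By R30 (it has attribute F1, it is rejected): it has marker Y1.
By R1 (it is in category H1, it has attribute V1): it is in category B1.
By R7 (it meets criterion E, it meets spec): it requires rework.
By R17 (it has marker Y1): it is shipped.
By R3 (it is in category B1, it requires rework): it is classified as W1.
By R18 (it is classified as W1, it is shipped): it carries flag L1.

Yes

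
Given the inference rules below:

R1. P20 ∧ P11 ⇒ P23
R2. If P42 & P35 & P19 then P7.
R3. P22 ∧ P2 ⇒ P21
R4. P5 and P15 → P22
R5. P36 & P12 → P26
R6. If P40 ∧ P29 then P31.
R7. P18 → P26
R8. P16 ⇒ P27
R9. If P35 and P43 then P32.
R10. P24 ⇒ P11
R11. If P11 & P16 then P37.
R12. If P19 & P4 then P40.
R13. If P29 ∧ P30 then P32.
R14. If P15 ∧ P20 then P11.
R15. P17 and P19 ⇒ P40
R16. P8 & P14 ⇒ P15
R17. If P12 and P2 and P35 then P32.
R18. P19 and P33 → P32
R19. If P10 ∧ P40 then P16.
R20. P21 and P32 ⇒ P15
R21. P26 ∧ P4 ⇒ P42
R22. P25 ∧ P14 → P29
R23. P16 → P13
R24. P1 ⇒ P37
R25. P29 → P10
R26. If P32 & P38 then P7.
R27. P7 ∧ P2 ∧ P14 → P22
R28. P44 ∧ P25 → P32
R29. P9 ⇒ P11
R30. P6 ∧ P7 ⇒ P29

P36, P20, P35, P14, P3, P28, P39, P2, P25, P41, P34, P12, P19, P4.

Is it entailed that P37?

Yes

P26  (by R5: P36, P12)
P40  (by R12: P19, P4)
P32  (by R17: P12, P2, P35)
P42  (by R21: P26, P4)
P29  (by R22: P25, P14)
P10  (by R25: P29)
P7  (by R2: P42, P35, P19)
P16  (by R19: P10, P40)
P22  (by R27: P7, P2, P14)
P21  (by R3: P22, P2)
P15  (by R20: P21, P32)
P11  (by R14: P15, P20)
P37  (by R11: P11, P16)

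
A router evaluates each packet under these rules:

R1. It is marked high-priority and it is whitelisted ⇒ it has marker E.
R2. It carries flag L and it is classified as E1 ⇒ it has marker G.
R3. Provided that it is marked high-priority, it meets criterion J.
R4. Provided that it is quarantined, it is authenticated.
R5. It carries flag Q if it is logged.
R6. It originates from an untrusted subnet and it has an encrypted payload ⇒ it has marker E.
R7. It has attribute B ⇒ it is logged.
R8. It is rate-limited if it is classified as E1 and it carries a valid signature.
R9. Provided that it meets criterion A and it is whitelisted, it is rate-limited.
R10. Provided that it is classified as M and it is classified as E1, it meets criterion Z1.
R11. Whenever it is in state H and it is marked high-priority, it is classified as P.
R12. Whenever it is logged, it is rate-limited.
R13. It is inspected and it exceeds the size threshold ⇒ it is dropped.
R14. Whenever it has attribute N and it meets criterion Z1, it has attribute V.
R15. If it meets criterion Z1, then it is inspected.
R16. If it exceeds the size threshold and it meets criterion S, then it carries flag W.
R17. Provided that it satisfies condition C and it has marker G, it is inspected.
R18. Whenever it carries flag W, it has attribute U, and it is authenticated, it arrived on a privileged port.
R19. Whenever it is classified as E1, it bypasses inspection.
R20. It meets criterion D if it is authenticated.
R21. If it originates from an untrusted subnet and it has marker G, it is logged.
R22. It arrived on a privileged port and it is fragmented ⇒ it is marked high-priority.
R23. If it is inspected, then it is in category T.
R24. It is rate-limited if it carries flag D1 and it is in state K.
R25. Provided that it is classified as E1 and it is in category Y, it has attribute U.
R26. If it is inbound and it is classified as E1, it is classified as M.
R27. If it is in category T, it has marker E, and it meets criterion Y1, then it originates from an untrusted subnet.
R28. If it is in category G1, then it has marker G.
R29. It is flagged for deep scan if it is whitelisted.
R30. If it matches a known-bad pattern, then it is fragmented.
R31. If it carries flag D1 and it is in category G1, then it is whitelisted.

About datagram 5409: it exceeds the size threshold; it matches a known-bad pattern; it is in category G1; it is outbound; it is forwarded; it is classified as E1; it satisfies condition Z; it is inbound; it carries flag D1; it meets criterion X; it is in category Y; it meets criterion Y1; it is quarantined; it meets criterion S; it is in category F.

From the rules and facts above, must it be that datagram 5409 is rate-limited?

Yes

By R4 (it is quarantined): it is authenticated.
By R16 (it exceeds the size threshold, it meets criterion S): it carries flag W.
By R25 (it is classified as E1, it is in category Y): it has attribute U.
By R26 (it is inbound, it is classified as E1): it is classified as M.
By R28 (it is in category G1): it has marker G.
By R30 (it matches a known-bad pattern): it is fragmented.
By R31 (it carries flag D1, it is in category G1): it is whitelisted.
By R10 (it is classified as M, it is classified as E1): it meets criterion Z1.
By R15 (it meets criterion Z1): it is inspected.
By R18 (it carries flag W, it has attribute U, it is authenticated): it arrived on a privileged port.
By R22 (it arrived on a privileged port, it is fragmented): it is marked high-priority.
By R23 (it is inspected): it is in category T.
By R1 (it is marked high-priority, it is whitelisted): it has marker E.
By R27 (it is in category T, it has marker E, it meets criterion Y1): it originates from an untrusted subnet.
By R21 (it originates from an untrusted subnet, it has marker G): it is logged.
By R12 (it is logged): it is rate-limited.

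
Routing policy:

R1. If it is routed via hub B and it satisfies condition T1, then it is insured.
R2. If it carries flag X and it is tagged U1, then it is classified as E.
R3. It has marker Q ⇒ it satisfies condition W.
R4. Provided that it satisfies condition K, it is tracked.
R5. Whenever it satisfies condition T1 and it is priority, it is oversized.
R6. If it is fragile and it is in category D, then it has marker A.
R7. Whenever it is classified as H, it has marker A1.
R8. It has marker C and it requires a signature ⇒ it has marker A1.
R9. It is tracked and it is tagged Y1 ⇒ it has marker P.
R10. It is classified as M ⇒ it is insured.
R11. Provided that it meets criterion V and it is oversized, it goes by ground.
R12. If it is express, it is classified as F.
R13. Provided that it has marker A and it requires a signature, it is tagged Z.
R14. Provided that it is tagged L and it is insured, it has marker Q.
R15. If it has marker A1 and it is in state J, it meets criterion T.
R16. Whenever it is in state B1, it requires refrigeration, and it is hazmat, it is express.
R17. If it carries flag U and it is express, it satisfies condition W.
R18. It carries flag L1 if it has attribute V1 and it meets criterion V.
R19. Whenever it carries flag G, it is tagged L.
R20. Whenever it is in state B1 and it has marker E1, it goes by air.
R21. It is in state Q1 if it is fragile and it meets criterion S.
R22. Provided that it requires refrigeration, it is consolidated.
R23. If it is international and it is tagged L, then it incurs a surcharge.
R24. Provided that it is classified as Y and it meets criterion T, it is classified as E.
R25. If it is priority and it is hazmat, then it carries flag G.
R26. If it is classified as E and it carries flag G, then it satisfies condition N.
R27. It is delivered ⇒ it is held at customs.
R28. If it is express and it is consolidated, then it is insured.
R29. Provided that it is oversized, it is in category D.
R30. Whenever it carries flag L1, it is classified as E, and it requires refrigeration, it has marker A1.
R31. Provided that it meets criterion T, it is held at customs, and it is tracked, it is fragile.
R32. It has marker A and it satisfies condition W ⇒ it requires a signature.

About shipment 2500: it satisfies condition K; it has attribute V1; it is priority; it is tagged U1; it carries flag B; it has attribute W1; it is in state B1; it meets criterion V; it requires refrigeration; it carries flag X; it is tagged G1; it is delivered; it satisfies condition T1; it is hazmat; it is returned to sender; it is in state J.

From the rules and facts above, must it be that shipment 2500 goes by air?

Forward chaining from the given facts derives: is classified as E, is tracked, is oversized, goes by ground, is express, carries flag L1, is consolidated, carries flag G, satisfies condition N, is held at customs, is insured, is in category D, has marker A1, is classified as F, meets criterion T, is tagged L, is fragile, has marker A, has marker Q, satisfies condition W, requires a signature, is tagged Z.
The only rule concluding "it goes by air" is R20, which needs "it has marker E1"; that is never established.

No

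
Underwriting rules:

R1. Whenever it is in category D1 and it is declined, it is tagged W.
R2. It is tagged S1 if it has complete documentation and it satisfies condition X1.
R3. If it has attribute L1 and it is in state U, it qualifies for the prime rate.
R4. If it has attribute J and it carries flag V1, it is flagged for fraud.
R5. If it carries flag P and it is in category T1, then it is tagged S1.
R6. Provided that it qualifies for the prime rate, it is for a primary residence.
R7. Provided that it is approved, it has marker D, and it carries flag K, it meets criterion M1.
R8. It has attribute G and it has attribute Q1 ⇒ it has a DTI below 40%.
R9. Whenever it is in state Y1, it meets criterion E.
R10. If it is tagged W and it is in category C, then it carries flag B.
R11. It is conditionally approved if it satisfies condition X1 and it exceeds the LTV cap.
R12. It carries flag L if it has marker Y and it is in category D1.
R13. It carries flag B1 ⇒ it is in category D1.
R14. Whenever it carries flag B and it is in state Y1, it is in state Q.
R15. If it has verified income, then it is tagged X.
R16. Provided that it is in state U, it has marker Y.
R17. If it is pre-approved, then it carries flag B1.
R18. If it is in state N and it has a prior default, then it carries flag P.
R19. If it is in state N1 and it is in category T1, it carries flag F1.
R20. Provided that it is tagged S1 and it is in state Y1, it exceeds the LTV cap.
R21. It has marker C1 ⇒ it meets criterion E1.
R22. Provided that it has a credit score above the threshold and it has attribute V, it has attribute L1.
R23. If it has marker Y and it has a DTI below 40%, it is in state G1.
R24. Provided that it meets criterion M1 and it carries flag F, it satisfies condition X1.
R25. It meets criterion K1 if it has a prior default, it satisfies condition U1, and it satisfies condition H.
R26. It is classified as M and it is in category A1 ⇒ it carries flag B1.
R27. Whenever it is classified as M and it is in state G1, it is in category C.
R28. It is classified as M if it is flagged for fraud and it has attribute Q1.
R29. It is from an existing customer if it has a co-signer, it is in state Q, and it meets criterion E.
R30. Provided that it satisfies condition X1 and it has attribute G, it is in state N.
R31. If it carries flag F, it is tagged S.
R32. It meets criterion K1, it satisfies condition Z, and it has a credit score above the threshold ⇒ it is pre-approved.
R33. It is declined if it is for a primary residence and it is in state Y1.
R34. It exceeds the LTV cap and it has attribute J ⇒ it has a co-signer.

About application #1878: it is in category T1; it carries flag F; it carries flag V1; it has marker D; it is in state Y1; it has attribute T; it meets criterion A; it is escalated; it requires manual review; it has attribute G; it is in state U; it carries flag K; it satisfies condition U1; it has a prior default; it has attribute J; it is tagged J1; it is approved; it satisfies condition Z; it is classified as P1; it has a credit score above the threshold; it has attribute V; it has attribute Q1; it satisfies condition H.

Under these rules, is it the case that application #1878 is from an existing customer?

Yes

By R4 (it has attribute J, it carries flag V1): it is flagged for fraud.
By R7 (it is approved, it has marker D, it carries flag K): it meets criterion M1.
By R8 (it has attribute G, it has attribute Q1): it has a DTI below 40%.
By R9 (it is in state Y1): it meets criterion E.
By R16 (it is in state U): it has marker Y.
By R22 (it has a credit score above the threshold, it has attribute V): it has attribute L1.
By R23 (it has marker Y, it has a DTI below 40%): it is in state G1.
By R24 (it meets criterion M1, it carries flag F): it satisfies condition X1.
By R25 (it has a prior default, it satisfies condition U1, it satisfies condition H): it meets criterion K1.
By R28 (it is flagged for fraud, it has attribute Q1): it is classified as M.
By R30 (it satisfies condition X1, it has attribute G): it is in state N.
By R32 (it meets criterion K1, it satisfies condition Z, it has a credit score above the threshold): it is pre-approved.
By R3 (it has attribute L1, it is in state U): it qualifies for the prime rate.
By R6 (it qualifies for the prime rate): it is for a primary residence.
By R17 (it is pre-approved): it carries flag B1.
By R18 (it is in state N, it has a prior default): it carries flag P.
By R27 (it is classified as M, it is in state G1): it is in category C.
By R33 (it is for a primary residence, it is in state Y1): it is declined.
By R5 (it carries flag P, it is in category T1): it is tagged S1.
By R13 (it carries flag B1): it is in category D1.
By R20 (it is tagged S1, it is in state Y1): it exceeds the LTV cap.
By R34 (it exceeds the LTV cap, it has attribute J): it has a co-signer.
By R1 (it is in category D1, it is declined): it is tagged W.
By R10 (it is tagged W, it is in category C): it carries flag B.
By R14 (it carries flag B, it is in state Y1): it is in state Q.
By R29 (it has a co-signer, it is in state Q, it meets criterion E): it is from an existing customer.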